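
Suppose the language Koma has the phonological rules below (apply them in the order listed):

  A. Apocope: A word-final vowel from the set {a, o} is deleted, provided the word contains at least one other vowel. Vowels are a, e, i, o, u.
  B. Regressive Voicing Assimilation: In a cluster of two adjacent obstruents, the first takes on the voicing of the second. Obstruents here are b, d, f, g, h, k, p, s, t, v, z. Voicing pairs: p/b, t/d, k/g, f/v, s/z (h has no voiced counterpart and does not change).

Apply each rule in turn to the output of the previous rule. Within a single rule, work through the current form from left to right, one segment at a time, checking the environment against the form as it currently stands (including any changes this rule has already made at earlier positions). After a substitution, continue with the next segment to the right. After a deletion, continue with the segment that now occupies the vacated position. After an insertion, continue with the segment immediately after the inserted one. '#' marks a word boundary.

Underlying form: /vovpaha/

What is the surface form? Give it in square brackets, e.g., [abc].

[vofpah]

A Apocope: [vovpaha] → [vovpah]
B Regressive Voicing Assimilation: [vovpah] → [vofpah]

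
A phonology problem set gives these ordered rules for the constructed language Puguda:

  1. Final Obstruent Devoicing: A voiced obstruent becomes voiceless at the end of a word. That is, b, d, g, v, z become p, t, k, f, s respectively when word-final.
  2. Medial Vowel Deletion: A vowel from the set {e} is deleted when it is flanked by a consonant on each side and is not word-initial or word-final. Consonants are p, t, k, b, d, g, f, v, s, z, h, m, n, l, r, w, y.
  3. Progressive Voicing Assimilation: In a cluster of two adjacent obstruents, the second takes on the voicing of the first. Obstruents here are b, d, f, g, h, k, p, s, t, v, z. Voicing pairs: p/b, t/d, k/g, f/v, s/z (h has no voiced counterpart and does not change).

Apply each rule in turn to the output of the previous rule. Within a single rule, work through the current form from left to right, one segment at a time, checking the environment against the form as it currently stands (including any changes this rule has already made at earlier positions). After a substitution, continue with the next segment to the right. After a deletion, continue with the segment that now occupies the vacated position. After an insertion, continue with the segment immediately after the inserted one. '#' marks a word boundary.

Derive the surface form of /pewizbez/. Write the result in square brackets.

[pwizbz]

1 Final Obstruent Devoicing: [pewizbez] → [pewizbes]
2 Medial Vowel Deletion: [pewizbes] → [pwizbs]
3 Progressive Voicing Assimilation: [pwizbs] → [pwizbz]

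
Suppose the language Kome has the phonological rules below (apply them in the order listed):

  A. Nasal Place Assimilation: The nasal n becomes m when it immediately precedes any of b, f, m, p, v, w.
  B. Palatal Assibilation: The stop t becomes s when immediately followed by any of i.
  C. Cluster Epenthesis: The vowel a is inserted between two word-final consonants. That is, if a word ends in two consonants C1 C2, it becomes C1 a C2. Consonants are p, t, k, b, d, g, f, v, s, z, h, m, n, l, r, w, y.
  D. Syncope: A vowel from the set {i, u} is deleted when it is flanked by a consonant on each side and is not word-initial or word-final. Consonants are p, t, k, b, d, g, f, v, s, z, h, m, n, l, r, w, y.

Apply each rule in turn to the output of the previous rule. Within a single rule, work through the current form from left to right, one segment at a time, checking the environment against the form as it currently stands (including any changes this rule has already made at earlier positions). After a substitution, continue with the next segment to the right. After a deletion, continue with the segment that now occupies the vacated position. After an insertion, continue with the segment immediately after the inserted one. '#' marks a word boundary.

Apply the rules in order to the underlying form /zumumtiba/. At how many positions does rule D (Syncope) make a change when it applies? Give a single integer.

3

A Nasal Place Assimilation: no change — [zumumtiba]
B Palatal Assibilation: [zumumtiba] → [zumumsiba]
C Cluster Epenthesis: no change — [zumumsiba]
D Syncope: [zumumsiba] → [zmmsba]
Rule D changed 3 position(s).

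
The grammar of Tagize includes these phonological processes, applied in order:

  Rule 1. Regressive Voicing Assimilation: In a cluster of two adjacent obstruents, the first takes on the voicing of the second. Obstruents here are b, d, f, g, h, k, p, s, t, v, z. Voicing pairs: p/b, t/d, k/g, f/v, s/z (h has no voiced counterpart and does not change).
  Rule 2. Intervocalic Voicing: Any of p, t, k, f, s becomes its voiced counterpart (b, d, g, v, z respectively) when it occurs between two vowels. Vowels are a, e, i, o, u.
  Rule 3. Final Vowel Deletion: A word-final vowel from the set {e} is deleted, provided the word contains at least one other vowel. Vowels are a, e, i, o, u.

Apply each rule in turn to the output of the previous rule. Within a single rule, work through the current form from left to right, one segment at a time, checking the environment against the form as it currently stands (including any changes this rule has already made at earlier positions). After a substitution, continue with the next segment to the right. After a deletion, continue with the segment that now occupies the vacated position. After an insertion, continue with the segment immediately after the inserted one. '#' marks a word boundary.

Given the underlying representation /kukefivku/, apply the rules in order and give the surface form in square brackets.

[kugevifku]

Rule 1 Regressive Voicing Assimilation: [kukefivku] → [kukefifku]
Rule 2 Intervocalic Voicing: [kukefifku] → [kugevifku]
Rule 3 Final Vowel Deletion: no change — [kugevifku]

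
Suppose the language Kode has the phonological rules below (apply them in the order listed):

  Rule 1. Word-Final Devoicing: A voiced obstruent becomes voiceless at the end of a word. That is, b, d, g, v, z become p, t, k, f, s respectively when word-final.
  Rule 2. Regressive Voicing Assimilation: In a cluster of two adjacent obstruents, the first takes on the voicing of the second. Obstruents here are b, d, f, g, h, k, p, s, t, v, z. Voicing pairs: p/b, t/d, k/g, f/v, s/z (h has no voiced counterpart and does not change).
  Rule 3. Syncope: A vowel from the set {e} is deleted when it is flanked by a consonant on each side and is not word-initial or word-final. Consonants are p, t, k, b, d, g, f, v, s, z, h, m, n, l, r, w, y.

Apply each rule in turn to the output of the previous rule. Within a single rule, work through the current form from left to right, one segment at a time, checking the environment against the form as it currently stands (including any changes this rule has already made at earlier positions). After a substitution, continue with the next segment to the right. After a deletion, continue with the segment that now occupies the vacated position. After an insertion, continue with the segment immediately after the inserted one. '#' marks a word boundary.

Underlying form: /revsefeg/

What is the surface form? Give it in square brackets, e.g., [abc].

[rfsfk]

Rule 1 Word-Final Devoicing: [revsefeg] → [revsefek]
Rule 2 Regressive Voicing Assimilation: [revsefek] → [refsefek]
Rule 3 Syncope: [refsefek] → [rfsfk]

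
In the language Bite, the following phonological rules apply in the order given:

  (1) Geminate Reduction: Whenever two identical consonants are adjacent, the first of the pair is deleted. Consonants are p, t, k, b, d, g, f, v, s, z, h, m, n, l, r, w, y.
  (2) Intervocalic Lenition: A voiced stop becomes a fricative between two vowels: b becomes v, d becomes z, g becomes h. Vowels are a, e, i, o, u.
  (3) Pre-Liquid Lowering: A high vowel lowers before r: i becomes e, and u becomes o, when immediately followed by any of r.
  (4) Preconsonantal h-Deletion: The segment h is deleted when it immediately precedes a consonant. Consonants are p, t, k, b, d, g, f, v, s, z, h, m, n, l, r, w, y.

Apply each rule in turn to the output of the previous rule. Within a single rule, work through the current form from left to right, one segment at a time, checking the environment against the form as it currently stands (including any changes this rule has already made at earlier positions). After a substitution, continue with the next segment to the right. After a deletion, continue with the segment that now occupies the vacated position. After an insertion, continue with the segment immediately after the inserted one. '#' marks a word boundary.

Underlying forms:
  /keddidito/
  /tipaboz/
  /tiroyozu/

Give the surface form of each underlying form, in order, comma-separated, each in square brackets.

[kezizito], [tipavoz], [teroyozu]

/keddidito/:
  (1) Geminate Reduction: [keddidito] → [kedidito]
  (2) Intervocalic Lenition: [kedidito] → [kezizito]
  (3) Pre-Liquid Lowering: no change — [kezizito]
  (4) Preconsonantal h-Deletion: no change — [kezizito]
/tipaboz/:
  (1) Geminate Reduction: no change — [tipaboz]
  (2) Intervocalic Lenition: [tipaboz] → [tipavoz]
  (3) Pre-Liquid Lowering: no change — [tipavoz]
  (4) Preconsonantal h-Deletion: no change — [tipavoz]
/tiroyozu/:
  (1) Geminate Reduction: no change — [tiroyozu]
  (2) Intervocalic Lenition: no change — [tiroyozu]
  (3) Pre-Liquid Lowering: [tiroyozu] → [teroyozu]
  (4) Preconsonantal h-Deletion: no change — [teroyozu]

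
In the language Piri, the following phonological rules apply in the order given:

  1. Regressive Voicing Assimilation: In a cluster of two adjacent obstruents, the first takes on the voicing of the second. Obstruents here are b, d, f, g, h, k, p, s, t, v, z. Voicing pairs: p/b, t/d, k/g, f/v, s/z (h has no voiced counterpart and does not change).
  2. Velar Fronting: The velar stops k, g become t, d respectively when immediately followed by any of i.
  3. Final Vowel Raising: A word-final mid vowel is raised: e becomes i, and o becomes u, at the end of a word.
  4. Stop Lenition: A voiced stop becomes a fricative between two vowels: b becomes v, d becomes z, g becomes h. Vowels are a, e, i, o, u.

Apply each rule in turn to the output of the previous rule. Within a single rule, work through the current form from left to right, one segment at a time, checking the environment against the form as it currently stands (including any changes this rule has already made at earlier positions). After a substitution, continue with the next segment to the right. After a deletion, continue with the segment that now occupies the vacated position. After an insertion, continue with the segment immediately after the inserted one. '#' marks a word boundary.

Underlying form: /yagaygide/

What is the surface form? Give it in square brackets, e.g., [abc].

[yahaydizi]

1 Regressive Voicing Assimilation: no change — [yagaygide]
2 Velar Fronting: [yagaygide] → [yagaydide]
3 Final Vowel Raising: [yagaydide] → [yagaydidi]
4 Stop Lenition: [yagaydidi] → [yahaydizi]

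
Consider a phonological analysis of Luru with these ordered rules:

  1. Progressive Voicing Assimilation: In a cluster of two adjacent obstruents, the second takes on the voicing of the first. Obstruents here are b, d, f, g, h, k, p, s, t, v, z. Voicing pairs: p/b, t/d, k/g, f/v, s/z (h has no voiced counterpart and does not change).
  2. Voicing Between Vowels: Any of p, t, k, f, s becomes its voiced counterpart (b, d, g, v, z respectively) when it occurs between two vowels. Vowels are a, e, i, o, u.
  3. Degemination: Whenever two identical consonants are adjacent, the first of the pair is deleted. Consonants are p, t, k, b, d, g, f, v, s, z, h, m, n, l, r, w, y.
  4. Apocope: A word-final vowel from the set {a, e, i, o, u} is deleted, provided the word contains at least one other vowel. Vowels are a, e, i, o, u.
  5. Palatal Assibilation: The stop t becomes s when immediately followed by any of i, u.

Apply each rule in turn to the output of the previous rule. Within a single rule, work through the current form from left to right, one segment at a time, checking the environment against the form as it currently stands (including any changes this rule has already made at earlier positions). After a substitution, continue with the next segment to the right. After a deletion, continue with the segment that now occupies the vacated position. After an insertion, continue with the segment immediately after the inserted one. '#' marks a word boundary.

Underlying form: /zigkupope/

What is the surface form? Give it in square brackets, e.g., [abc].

1 Progressive Voicing Assimilation: [zigkupope] → [ziggupope]
2 Voicing Between Vowels: [ziggupope] → [ziggubobe]
3 Degemination: [ziggubobe] → [zigubobe]
4 Apocope: [zigubobe] → [zigubob]
5 Palatal Assibilation: no change — [zigubob]

[zigubob]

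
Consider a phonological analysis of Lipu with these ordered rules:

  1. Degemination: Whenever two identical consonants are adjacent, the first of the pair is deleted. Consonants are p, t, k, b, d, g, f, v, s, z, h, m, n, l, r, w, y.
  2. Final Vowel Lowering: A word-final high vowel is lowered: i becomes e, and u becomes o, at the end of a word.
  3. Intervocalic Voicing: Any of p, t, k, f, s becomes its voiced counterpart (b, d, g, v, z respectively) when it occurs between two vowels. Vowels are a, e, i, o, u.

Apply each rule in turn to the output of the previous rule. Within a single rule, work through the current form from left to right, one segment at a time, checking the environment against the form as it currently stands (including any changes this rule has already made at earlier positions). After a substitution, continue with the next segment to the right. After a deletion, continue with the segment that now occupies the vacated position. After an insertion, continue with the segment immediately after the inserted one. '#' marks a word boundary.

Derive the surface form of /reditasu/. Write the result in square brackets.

1 Degemination: no change — [reditasu]
2 Final Vowel Lowering: [reditasu] → [reditaso]
3 Intervocalic Voicing: [reditaso] → [redidazo]

[redidazo]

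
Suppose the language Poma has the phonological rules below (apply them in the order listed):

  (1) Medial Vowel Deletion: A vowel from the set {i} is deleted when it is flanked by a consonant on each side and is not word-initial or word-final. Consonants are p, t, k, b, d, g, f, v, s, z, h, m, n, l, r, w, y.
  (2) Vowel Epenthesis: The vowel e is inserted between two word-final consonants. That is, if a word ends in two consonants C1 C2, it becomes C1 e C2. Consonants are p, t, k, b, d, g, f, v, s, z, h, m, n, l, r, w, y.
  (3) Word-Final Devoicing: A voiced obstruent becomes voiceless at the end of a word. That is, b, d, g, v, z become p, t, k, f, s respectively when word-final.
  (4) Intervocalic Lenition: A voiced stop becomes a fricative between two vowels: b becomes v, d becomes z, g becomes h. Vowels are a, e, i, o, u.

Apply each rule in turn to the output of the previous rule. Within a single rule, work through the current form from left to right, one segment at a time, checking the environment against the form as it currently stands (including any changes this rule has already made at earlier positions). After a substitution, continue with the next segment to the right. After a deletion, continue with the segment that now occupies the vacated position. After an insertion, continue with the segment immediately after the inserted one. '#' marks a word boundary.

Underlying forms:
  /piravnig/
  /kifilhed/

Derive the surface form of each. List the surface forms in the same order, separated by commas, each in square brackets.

[pravnek], [kflhet]

/piravnig/:
  (1) Medial Vowel Deletion: [piravnig] → [pravng]
  (2) Vowel Epenthesis: [pravng] → [pravneg]
  (3) Word-Final Devoicing: [pravneg] → [pravnek]
  (4) Intervocalic Lenition: no change — [pravnek]
/kifilhed/:
  (1) Medial Vowel Deletion: [kifilhed] → [kflhed]
  (2) Vowel Epenthesis: no change — [kflhed]
  (3) Word-Final Devoicing: [kflhed] → [kflhet]
  (4) Intervocalic Lenition: no change — [kflhet]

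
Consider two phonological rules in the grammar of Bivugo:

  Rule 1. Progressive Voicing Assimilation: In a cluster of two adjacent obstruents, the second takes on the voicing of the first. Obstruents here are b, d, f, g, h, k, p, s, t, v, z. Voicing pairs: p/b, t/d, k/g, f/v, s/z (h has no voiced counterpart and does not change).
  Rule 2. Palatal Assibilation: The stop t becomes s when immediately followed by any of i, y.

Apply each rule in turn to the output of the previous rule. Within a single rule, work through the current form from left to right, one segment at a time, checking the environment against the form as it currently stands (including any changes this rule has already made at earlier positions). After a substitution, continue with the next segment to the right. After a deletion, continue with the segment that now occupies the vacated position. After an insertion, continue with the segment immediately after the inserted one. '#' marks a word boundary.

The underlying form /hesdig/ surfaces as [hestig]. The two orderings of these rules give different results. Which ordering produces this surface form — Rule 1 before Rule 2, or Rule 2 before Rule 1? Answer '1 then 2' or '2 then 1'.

Order 1 then 2:
  1 Progressive Voicing Assimilation: [hesdig] → [hestig]
  2 Palatal Assibilation: [hestig] → [hessig]
  result: [hessig]
Order 2 then 1:
  2 Palatal Assibilation: no change — [hesdig]
  1 Progressive Voicing Assimilation: [hesdig] → [hestig]
  result: [hestig]

2 then 1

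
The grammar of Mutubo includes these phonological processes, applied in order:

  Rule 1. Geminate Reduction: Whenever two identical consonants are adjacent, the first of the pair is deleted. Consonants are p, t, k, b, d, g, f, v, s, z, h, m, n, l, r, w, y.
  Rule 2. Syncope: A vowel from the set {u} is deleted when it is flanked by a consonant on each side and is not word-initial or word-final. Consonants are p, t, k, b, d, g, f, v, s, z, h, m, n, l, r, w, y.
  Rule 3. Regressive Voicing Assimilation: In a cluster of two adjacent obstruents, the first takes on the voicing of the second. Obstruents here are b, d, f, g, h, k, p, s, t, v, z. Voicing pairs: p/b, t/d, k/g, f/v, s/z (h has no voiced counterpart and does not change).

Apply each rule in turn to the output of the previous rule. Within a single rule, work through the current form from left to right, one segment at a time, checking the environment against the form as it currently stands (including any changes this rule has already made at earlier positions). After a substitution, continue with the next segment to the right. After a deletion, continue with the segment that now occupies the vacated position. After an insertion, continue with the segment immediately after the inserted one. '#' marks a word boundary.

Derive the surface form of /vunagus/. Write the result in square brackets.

[vnaks]

Rule 1 Geminate Reduction: no change — [vunagus]
Rule 2 Syncope: [vunagus] → [vnags]
Rule 3 Regressive Voicing Assimilation: [vnags] → [vnaks]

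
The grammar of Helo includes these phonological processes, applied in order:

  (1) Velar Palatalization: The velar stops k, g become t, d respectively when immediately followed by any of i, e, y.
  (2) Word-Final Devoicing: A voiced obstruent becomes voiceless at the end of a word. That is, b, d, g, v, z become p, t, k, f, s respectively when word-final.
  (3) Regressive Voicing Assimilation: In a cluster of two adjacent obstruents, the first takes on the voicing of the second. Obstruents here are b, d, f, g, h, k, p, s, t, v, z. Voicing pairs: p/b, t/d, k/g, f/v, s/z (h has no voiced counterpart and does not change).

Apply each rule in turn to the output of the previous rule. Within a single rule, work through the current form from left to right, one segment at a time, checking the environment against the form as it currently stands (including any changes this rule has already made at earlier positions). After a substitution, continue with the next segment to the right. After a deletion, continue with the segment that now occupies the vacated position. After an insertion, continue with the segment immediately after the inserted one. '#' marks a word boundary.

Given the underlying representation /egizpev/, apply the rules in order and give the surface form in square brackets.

(1) Velar Palatalization: [egizpev] → [edizpev]
(2) Word-Final Devoicing: [edizpev] → [edizpef]
(3) Regressive Voicing Assimilation: [edizpef] → [edispef]

[edispef]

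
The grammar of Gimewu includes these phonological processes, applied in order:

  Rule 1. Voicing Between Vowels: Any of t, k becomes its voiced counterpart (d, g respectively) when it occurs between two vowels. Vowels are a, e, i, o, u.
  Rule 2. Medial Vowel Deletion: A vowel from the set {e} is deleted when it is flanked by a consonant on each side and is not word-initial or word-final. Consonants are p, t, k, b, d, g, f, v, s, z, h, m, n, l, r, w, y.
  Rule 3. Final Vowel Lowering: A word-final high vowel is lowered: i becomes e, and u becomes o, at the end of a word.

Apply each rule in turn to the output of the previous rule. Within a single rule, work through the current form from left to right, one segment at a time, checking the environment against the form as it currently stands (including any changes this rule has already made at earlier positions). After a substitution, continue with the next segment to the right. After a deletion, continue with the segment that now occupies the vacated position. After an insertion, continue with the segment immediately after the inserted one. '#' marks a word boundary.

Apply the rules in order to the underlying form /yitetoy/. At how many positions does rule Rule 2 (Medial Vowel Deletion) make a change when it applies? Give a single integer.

1

Rule 1 Voicing Between Vowels: [yitetoy] → [yidedoy]
Rule 2 Medial Vowel Deletion: [yidedoy] → [yiddoy]
Rule 3 Final Vowel Lowering: no change — [yiddoy]
Rule Rule 2 changed 1 position(s).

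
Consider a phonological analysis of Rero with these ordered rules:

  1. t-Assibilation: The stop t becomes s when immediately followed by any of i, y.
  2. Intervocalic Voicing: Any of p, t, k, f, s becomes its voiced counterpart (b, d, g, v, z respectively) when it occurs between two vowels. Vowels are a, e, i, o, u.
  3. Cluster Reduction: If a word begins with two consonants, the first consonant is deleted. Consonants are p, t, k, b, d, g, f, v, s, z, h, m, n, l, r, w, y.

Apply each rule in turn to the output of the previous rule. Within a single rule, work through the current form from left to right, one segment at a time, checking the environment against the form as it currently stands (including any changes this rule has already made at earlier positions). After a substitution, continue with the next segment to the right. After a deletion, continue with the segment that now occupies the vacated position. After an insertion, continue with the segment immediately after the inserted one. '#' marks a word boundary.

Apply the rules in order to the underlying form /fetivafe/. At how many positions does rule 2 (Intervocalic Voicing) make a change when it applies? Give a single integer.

1 t-Assibilation: [fetivafe] → [fesivafe]
2 Intervocalic Voicing: [fesivafe] → [fezivave]
3 Cluster Reduction: no change — [fezivave]
Rule 2 changed 2 position(s).

2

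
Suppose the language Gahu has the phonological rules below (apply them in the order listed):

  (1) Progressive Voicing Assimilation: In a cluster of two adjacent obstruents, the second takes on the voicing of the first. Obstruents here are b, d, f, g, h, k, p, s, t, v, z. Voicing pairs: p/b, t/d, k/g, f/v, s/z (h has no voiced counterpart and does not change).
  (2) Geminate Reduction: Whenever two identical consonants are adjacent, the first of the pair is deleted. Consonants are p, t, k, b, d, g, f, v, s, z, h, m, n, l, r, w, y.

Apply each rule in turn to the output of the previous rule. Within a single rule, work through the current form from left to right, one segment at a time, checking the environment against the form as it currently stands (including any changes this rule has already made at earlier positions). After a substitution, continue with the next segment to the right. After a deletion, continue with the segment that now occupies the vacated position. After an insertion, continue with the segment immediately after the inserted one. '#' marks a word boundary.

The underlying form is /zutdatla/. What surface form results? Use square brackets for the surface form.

[zutatla]

(1) Progressive Voicing Assimilation: [zutdatla] → [zuttatla]
(2) Geminate Reduction: [zuttatla] → [zutatla]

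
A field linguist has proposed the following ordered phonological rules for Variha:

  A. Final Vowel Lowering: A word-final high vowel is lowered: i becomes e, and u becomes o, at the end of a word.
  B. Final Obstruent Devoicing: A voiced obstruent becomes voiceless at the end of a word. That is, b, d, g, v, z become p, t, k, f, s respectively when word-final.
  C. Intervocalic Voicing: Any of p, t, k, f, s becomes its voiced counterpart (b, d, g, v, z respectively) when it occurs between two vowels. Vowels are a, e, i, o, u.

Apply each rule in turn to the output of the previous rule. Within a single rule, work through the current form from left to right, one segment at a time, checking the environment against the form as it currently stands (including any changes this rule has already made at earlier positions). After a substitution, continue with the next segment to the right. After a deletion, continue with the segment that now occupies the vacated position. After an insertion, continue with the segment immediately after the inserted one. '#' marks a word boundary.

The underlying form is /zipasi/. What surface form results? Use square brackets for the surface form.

[zibaze]

A Final Vowel Lowering: [zipasi] → [zipase]
B Final Obstruent Devoicing: no change — [zipase]
C Intervocalic Voicing: [zipase] → [zibaze]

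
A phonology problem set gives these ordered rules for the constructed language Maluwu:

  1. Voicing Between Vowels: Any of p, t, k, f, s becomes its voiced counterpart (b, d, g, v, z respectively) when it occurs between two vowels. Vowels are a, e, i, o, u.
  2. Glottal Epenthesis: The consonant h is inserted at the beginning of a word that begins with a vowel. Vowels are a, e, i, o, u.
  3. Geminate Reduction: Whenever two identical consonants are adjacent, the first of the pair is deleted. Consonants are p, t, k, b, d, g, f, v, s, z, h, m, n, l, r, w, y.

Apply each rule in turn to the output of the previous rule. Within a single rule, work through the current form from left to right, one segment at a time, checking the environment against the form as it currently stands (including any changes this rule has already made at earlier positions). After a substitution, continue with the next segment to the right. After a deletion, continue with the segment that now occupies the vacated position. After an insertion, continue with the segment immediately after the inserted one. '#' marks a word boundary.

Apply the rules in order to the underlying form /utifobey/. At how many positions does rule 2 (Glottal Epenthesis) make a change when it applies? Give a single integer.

1

1 Voicing Between Vowels: [utifobey] → [udivobey]
2 Glottal Epenthesis: [udivobey] → [hudivobey]
3 Geminate Reduction: no change — [hudivobey]
Rule 2 changed 1 position(s).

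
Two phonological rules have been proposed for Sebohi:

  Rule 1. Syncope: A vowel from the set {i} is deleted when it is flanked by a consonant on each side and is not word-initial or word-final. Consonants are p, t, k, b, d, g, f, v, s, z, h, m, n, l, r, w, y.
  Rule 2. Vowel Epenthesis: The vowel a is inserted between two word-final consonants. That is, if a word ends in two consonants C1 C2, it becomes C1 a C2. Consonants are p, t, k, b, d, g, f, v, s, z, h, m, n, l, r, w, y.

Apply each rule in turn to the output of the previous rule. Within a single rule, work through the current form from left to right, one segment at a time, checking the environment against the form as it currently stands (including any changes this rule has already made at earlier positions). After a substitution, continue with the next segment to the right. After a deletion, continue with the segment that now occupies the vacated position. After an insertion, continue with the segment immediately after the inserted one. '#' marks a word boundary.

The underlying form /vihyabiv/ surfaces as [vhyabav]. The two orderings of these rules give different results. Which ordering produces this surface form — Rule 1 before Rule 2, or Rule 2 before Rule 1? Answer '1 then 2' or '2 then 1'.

Order 1 then 2:
  1 Syncope: [vihyabiv] → [vhyabv]
  2 Vowel Epenthesis: [vhyabv] → [vhyabav]
  result: [vhyabav]
Order 2 then 1:
  2 Vowel Epenthesis: no change — [vihyabiv]
  1 Syncope: [vihyabiv] → [vhyabv]
  result: [vhyabv]

1 then 2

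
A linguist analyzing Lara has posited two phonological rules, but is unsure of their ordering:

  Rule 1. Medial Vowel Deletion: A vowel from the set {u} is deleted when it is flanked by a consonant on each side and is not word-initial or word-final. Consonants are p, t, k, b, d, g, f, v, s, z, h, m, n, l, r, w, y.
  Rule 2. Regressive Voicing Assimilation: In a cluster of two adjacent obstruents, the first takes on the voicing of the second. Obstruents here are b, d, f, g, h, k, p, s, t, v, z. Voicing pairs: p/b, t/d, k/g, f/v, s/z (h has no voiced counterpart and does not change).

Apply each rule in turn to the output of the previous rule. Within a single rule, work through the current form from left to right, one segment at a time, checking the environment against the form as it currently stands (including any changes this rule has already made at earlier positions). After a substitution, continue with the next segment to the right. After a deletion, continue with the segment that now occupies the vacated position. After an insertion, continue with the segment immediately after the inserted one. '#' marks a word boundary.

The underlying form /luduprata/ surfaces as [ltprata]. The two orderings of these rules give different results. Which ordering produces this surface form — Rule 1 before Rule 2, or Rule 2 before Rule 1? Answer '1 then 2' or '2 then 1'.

1 then 2

Order 1 then 2:
  1 Medial Vowel Deletion: [luduprata] → [ldprata]
  2 Regressive Voicing Assimilation: [ldprata] → [ltprata]
  result: [ltprata]
Order 2 then 1:
  2 Regressive Voicing Assimilation: no change — [luduprata]
  1 Medial Vowel Deletion: [luduprata] → [ldprata]
  result: [ldprata]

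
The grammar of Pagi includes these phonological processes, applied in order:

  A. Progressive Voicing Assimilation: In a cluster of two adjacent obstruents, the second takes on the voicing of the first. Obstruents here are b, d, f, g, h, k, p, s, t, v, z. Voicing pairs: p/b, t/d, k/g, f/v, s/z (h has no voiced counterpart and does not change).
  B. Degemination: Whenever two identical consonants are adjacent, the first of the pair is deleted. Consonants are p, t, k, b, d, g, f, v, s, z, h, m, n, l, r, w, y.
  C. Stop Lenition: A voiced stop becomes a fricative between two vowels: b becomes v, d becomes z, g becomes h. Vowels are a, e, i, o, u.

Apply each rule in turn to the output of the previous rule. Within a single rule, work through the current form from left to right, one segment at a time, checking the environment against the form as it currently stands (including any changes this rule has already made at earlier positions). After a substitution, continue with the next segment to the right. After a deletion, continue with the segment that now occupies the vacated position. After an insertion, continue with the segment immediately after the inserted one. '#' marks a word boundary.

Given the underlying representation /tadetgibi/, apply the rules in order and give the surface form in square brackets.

[tazetkivi]

A Progressive Voicing Assimilation: [tadetgibi] → [tadetkibi]
B Degemination: no change — [tadetkibi]
C Stop Lenition: [tadetkibi] → [tazetkivi]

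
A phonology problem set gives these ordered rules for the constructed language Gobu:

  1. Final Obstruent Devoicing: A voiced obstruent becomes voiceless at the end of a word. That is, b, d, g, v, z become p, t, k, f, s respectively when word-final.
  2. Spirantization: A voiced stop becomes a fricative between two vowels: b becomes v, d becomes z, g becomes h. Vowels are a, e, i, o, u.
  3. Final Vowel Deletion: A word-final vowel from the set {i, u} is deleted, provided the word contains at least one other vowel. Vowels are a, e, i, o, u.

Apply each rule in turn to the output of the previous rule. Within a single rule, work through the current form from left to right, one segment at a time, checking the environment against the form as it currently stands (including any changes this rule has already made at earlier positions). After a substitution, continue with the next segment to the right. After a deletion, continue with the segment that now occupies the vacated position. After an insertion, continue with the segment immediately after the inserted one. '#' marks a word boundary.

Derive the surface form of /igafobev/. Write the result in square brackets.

1 Final Obstruent Devoicing: [igafobev] → [igafobef]
2 Spirantization: [igafobef] → [ihafovef]
3 Final Vowel Deletion: no change — [ihafovef]

[ihafovef]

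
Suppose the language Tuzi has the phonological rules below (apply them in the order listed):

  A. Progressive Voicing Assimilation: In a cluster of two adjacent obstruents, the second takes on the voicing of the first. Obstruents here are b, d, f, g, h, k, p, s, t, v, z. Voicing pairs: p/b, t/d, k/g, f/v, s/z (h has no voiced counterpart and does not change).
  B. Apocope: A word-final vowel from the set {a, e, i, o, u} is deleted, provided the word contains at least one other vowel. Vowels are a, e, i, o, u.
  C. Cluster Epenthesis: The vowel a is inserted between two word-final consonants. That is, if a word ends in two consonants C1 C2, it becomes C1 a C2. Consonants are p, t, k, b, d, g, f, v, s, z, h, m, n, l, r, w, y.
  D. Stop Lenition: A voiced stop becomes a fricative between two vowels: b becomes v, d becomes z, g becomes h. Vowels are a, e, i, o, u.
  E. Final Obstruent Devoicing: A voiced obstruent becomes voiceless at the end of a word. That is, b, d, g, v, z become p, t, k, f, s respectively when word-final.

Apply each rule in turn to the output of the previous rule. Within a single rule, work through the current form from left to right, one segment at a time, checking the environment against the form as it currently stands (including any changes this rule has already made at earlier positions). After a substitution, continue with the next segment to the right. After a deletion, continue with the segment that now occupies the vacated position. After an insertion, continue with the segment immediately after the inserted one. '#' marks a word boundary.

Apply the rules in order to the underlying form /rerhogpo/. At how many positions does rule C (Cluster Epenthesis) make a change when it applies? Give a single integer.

A Progressive Voicing Assimilation: [rerhogpo] → [rerhogbo]
B Apocope: [rerhogbo] → [rerhogb]
C Cluster Epenthesis: [rerhogb] → [rerhogab]
D Stop Lenition: [rerhogab] → [rerhohab]
E Final Obstruent Devoicing: [rerhohab] → [rerhohap]
Rule C changed 1 position(s).

1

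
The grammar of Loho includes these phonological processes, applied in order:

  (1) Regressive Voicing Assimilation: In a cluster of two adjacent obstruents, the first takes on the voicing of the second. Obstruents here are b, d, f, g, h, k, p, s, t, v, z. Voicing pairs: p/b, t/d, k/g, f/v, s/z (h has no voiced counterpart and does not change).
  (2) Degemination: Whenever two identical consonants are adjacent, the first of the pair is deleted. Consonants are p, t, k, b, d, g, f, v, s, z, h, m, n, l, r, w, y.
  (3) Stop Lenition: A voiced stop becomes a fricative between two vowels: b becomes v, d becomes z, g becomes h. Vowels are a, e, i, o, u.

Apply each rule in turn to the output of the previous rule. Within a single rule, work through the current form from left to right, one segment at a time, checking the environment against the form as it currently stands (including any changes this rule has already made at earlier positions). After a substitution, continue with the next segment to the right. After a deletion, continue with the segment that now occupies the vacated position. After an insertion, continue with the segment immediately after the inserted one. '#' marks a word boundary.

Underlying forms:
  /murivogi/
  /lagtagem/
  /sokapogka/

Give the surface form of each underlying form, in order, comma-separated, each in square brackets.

/murivogi/:
  (1) Regressive Voicing Assimilation: no change — [murivogi]
  (2) Degemination: no change — [murivogi]
  (3) Stop Lenition: [murivogi] → [murivohi]
/lagtagem/:
  (1) Regressive Voicing Assimilation: [lagtagem] → [laktagem]
  (2) Degemination: no change — [laktagem]
  (3) Stop Lenition: [laktagem] → [laktahem]
/sokapogka/:
  (1) Regressive Voicing Assimilation: [sokapogka] → [sokapokka]
  (2) Degemination: [sokapokka] → [sokapoka]
  (3) Stop Lenition: no change — [sokapoka]

[murivohi], [laktahem], [sokapoka]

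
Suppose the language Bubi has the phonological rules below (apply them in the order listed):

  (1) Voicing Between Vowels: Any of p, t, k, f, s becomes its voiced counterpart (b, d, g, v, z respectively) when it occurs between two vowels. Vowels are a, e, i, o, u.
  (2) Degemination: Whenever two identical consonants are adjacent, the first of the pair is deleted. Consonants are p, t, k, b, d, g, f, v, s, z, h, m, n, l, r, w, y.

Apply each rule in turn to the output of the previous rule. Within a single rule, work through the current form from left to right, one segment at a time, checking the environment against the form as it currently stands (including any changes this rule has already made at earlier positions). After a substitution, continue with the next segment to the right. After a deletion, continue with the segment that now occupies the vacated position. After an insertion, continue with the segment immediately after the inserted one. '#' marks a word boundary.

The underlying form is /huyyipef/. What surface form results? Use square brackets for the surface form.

[huyibef]

(1) Voicing Between Vowels: [huyyipef] → [huyyibef]
(2) Degemination: [huyyibef] → [huyibef]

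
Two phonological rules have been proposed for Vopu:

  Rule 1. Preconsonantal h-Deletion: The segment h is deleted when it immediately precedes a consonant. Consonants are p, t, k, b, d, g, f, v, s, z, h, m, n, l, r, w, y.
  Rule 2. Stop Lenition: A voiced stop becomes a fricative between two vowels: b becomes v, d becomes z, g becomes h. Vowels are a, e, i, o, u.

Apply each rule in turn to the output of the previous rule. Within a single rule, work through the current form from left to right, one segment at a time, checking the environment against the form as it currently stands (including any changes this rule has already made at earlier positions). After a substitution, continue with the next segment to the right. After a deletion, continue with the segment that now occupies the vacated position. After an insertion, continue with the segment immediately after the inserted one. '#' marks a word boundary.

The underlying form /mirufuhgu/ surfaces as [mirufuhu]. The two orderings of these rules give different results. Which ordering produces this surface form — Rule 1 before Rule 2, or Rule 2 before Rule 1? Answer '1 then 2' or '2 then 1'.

1 then 2

Order 1 then 2:
  1 Preconsonantal h-Deletion: [mirufuhgu] → [mirufugu]
  2 Stop Lenition: [mirufugu] → [mirufuhu]
  result: [mirufuhu]
Order 2 then 1:
  2 Stop Lenition: no change — [mirufuhgu]
  1 Preconsonantal h-Deletion: [mirufuhgu] → [mirufugu]
  result: [mirufugu]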